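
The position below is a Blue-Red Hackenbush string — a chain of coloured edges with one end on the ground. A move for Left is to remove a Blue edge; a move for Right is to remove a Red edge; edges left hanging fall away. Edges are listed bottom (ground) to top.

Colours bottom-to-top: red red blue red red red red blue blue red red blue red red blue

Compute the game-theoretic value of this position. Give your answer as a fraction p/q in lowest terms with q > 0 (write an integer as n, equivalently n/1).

-15981/8192

edge 1 of 15 (red): { — | 0 } = -1
edge 2 of 15 (red): { — | -1,0 } = -2
edge 3 of 15 (blue): { -2 | -1,0 } = -3/2
edge 4 of 15 (red): { -2 | -3/2,-1,0 } = -7/4
edge 5 of 15 (red): { -2 | -7/4,-3/2,-1,0 } = -15/8
edge 6 of 15 (red): { -2 | -15/8,-7/4,-3/2,-1,0 } = -31/16
edge 7 of 15 (red): { -2 | -31/16,-15/8,-7/4,-3/2,-1,0 } = -63/32
edge 8 of 15 (blue): { -2,-63/32 | -31/16,-15/8,-7/4,-3/2,-1,0 } = -125/64
edge 9 of 15 (blue): { -2,-63/32,-125/64 | -31/16,-15/8,-7/4,-3/2,-1,0 } = -249/128
edge 10 of 15 (red): { -2,-63/32,-125/64 | -249/128,-31/16,-15/8,-7/4,-3/2,-1,0 } = -499/256
edge 11 of 15 (red): { -2,-63/32,-125/64 | -499/256,-249/128,-31/16,-15/8,-7/4,-3/2,-1,0 } = -999/512
edge 12 of 15 (blue): { -2,-63/32,-125/64,-999/512 | -499/256,-249/128,-31/16,-15/8,-7/4,-3/2,-1,0 } = -1997/1024
edge 13 of 15 (red): { -2,-63/32,-125/64,-999/512 | -1997/1024,-499/256,-249/128,-31/16,-15/8,-7/4,-3/2,-1,0 } = -3995/2048
edge 14 of 15 (red): { -2,-63/32,-125/64,-999/512 | -3995/2048,-1997/1024,-499/256,-249/128,-31/16,-15/8,-7/4,-3/2,-1,0 } = -7991/4096
edge 15 of 15 (blue): { -2,-63/32,-125/64,-999/512,-7991/4096 | -3995/2048,-1997/1024,-499/256,-249/128,-31/16,-15/8,-7/4,-3/2,-1,0 } = -15981/8192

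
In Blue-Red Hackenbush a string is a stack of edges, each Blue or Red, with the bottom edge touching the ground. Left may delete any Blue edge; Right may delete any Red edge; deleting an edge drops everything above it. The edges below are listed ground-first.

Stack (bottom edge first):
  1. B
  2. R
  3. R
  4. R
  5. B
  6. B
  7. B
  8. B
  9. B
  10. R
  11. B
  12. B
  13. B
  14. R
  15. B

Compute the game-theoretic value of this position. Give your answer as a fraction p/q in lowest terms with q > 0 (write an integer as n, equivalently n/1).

4027/16384

G(B) = { 0 | — } => 1
G(BR) = { 0 | 1 } => 1/2
G(BRR) = { 0 | 1/2 1 } => 1/4
G(BRRR) = { 0 | 1/4 1/2 1 } => 1/8
G(BRRRB) = { 0 1/8 | 1/4 1/2 1 } => 3/16
G(BRRRBB) = { 0 1/8 3/16 | 1/4 1/2 1 } => 7/32
G(BRRRBBB) = { 0 1/8 3/16 7/32 | 1/4 1/2 1 } => 15/64
G(BRRRBBBB) = { 0 1/8 3/16 7/32 15/64 | 1/4 1/2 1 } => 31/128
G(BRRRBBBBB) = { 0 1/8 3/16 7/32 15/64 31/128 | 1/4 1/2 1 } => 63/256
G(BRRRBBBBBR) = { 0 1/8 3/16 7/32 15/64 31/128 | 63/256 1/4 1/2 1 } => 125/512
G(BRRRBBBBBRB) = { 0 1/8 3/16 7/32 15/64 31/128 125/512 | 63/256 1/4 1/2 1 } => 251/1024
G(BRRRBBBBBRBB) = { 0 1/8 3/16 7/32 15/64 31/128 125/512 251/1024 | 63/256 1/4 1/2 1 } => 503/2048
G(BRRRBBBBBRBBB) = { 0 1/8 3/16 7/32 15/64 31/128 125/512 251/1024 503/2048 | 63/256 1/4 1/2 1 } => 1007/4096
G(BRRRBBBBBRBBBR) = { 0 1/8 3/16 7/32 15/64 31/128 125/512 251/1024 503/2048 | 1007/4096 63/256 1/4 1/2 1 } => 2013/8192
G(BRRRBBBBBRBBBRB) = { 0 1/8 3/16 7/32 15/64 31/128 125/512 251/1024 503/2048 2013/8192 | 1007/4096 63/256 1/4 1/2 1 } => 4027/16384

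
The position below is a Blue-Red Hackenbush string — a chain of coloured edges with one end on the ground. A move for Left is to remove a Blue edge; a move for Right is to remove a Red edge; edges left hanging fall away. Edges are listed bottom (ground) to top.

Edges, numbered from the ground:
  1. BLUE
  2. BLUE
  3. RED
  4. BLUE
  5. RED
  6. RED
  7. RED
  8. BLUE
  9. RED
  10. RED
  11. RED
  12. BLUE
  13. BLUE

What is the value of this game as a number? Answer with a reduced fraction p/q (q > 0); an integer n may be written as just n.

3143/2048

step 1: add BLUE to get B; options L={ 0 } R={ — } so 1
step 2: add BLUE to get BB; options L={ 0,1 } R={ — } so 2
step 3: add RED to get BBR; options L={ 0,1 } R={ 2 } so 3/2
step 4: add BLUE to get BBRB; options L={ 0,1,3/2 } R={ 2 } so 7/4
step 5: add RED to get BBRBR; options L={ 0,1,3/2 } R={ 7/4,2 } so 13/8
step 6: add RED to get BBRBRR; options L={ 0,1,3/2 } R={ 13/8,7/4,2 } so 25/16
step 7: add RED to get BBRBRRR; options L={ 0,1,3/2 } R={ 25/16,13/8,7/4,2 } so 49/32
step 8: add BLUE to get BBRBRRRB; options L={ 0,1,3/2,49/32 } R={ 25/16,13/8,7/4,2 } so 99/64
step 9: add RED to get BBRBRRRBR; options L={ 0,1,3/2,49/32 } R={ 99/64,25/16,13/8,7/4,2 } so 197/128
step 10: add RED to get BBRBRRRBRR; options L={ 0,1,3/2,49/32 } R={ 197/128,99/64,25/16,13/8,7/4,2 } so 393/256
step 11: add RED to get BBRBRRRBRRR; options L={ 0,1,3/2,49/32 } R={ 393/256,197/128,99/64,25/16,13/8,7/4,2 } so 785/512
step 12: add BLUE to get BBRBRRRBRRRB; options L={ 0,1,3/2,49/32,785/512 } R={ 393/256,197/128,99/64,25/16,13/8,7/4,2 } so 1571/1024
step 13: add BLUE to get BBRBRRRBRRRBB; options L={ 0,1,3/2,49/32,785/512,1571/1024 } R={ 393/256,197/128,99/64,25/16,13/8,7/4,2 } so 3143/2048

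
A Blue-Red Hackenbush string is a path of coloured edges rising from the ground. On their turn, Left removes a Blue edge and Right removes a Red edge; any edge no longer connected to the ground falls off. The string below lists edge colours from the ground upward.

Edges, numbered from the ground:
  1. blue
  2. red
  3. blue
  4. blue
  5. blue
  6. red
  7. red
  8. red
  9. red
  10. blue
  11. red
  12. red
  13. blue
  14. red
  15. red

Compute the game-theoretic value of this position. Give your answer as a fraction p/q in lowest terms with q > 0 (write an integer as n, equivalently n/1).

14409/16384

val_1 [b]  L=[0]  R=[]  so 1
val_2 [br]  L=[0]  R=[1]  so 1/2
val_3 [brb]  L=[0,1/2]  R=[1]  so 3/4
val_4 [brbb]  L=[0,1/2,3/4]  R=[1]  so 7/8
val_5 [brbbb]  L=[0,1/2,3/4,7/8]  R=[1]  so 15/16
val_6 [brbbbr]  L=[0,1/2,3/4,7/8]  R=[15/16,1]  so 29/32
val_7 [brbbbrr]  L=[0,1/2,3/4,7/8]  R=[29/32,15/16,1]  so 57/64
val_8 [brbbbrrr]  L=[0,1/2,3/4,7/8]  R=[57/64,29/32,15/16,1]  so 113/128
val_9 [brbbbrrrr]  L=[0,1/2,3/4,7/8]  R=[113/128,57/64,29/32,15/16,1]  so 225/256
val_10 [brbbbrrrrb]  L=[0,1/2,3/4,7/8,225/256]  R=[113/128,57/64,29/32,15/16,1]  so 451/512
val_11 [brbbbrrrrbr]  L=[0,1/2,3/4,7/8,225/256]  R=[451/512,113/128,57/64,29/32,15/16,1]  so 901/1024
val_12 [brbbbrrrrbrr]  L=[0,1/2,3/4,7/8,225/256]  R=[901/1024,451/512,113/128,57/64,29/32,15/16,1]  so 1801/2048
val_13 [brbbbrrrrbrrb]  L=[0,1/2,3/4,7/8,225/256,1801/2048]  R=[901/1024,451/512,113/128,57/64,29/32,15/16,1]  so 3603/4096
val_14 [brbbbrrrrbrrbr]  L=[0,1/2,3/4,7/8,225/256,1801/2048]  R=[3603/4096,901/1024,451/512,113/128,57/64,29/32,15/16,1]  so 7205/8192
val_15 [brbbbrrrrbrrbrr]  L=[0,1/2,3/4,7/8,225/256,1801/2048]  R=[7205/8192,3603/4096,901/1024,451/512,113/128,57/64,29/32,15/16,1]  so 14409/16384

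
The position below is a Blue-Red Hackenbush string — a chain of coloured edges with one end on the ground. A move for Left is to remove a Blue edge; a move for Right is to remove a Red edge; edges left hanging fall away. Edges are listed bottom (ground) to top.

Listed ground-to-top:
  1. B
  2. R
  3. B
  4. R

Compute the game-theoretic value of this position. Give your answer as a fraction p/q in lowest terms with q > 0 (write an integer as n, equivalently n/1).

5/8

Build value(s[:k]) for k = 1..4, string s = B R B R.
value(B) = { 0 | · } → 1
value(BR) = { 0 | 1 } → 1/2
value(BRB) = { 0,1/2 | 1 } → 3/4
value(BRBR) = { 0,1/2 | 3/4,1 } → 5/8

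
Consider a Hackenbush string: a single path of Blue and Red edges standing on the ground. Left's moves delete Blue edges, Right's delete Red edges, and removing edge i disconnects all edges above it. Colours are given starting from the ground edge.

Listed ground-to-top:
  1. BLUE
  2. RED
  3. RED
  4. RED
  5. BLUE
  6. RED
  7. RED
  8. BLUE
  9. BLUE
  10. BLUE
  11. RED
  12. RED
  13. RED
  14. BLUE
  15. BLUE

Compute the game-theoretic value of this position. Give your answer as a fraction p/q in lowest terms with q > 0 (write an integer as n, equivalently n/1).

Prefix values for BLUE RED RED RED BLUE RED RED BLUE BLUE BLUE RED RED RED BLUE BLUE via {L|R} + simplicity:
B: Left { 0 }, Right { (no moves) } -> simplest 1
BR: Left { 0 }, Right { 1 } -> simplest 1/2
BRR: Left { 0 }, Right { 1/2,1 } -> simplest 1/4
BRRR: Left { 0 }, Right { 1/4,1/2,1 } -> simplest 1/8
BRRRB: Left { 0,1/8 }, Right { 1/4,1/2,1 } -> simplest 3/16
BRRRBR: Left { 0,1/8 }, Right { 3/16,1/4,1/2,1 } -> simplest 5/32
BRRRBRR: Left { 0,1/8 }, Right { 5/32,3/16,1/4,1/2,1 } -> simplest 9/64
BRRRBRRB: Left { 0,1/8,9/64 }, Right { 5/32,3/16,1/4,1/2,1 } -> simplest 19/128
BRRRBRRBB: Left { 0,1/8,9/64,19/128 }, Right { 5/32,3/16,1/4,1/2,1 } -> simplest 39/256
BRRRBRRBBB: Left { 0,1/8,9/64,19/128,39/256 }, Right { 5/32,3/16,1/4,1/2,1 } -> simplest 79/512
BRRRBRRBBBR: Left { 0,1/8,9/64,19/128,39/256 }, Right { 79/512,5/32,3/16,1/4,1/2,1 } -> simplest 157/1024
BRRRBRRBBBRR: Left { 0,1/8,9/64,19/128,39/256 }, Right { 157/1024,79/512,5/32,3/16,1/4,1/2,1 } -> simplest 313/2048
BRRRBRRBBBRRR: Left { 0,1/8,9/64,19/128,39/256 }, Right { 313/2048,157/1024,79/512,5/32,3/16,1/4,1/2,1 } -> simplest 625/4096
BRRRBRRBBBRRRB: Left { 0,1/8,9/64,19/128,39/256,625/4096 }, Right { 313/2048,157/1024,79/512,5/32,3/16,1/4,1/2,1 } -> simplest 1251/8192
BRRRBRRBBBRRRBB: Left { 0,1/8,9/64,19/128,39/256,625/4096,1251/8192 }, Right { 313/2048,157/1024,79/512,5/32,3/16,1/4,1/2,1 } -> simplest 2503/16384

2503/16384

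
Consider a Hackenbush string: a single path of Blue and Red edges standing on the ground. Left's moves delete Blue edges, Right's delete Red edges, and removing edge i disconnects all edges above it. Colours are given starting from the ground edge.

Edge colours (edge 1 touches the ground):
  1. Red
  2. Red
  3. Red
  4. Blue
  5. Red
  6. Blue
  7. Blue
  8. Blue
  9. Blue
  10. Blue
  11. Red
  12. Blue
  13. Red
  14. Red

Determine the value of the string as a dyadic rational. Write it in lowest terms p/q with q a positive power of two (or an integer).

-5143/2048

step 1: add Red to get R; options L={ (no moves) } R={ 0 } so -1
step 2: add Red to get RR; options L={ (no moves) } R={ -1,0 } so -2
step 3: add Red to get RRR; options L={ (no moves) } R={ -2,-1,0 } so -3
step 4: add Blue to get RRRB; options L={ -3 } R={ -2,-1,0 } so -5/2
step 5: add Red to get RRRBR; options L={ -3 } R={ -5/2,-2,-1,0 } so -11/4
step 6: add Blue to get RRRBRB; options L={ -3,-11/4 } R={ -5/2,-2,-1,0 } so -21/8
step 7: add Blue to get RRRBRBB; options L={ -3,-11/4,-21/8 } R={ -5/2,-2,-1,0 } so -41/16
step 8: add Blue to get RRRBRBBB; options L={ -3,-11/4,-21/8,-41/16 } R={ -5/2,-2,-1,0 } so -81/32
step 9: add Blue to get RRRBRBBBB; options L={ -3,-11/4,-21/8,-41/16,-81/32 } R={ -5/2,-2,-1,0 } so -161/64
step 10: add Blue to get RRRBRBBBBB; options L={ -3,-11/4,-21/8,-41/16,-81/32,-161/64 } R={ -5/2,-2,-1,0 } so -321/128
step 11: add Red to get RRRBRBBBBBR; options L={ -3,-11/4,-21/8,-41/16,-81/32,-161/64 } R={ -321/128,-5/2,-2,-1,0 } so -643/256
step 12: add Blue to get RRRBRBBBBBRB; options L={ -3,-11/4,-21/8,-41/16,-81/32,-161/64,-643/256 } R={ -321/128,-5/2,-2,-1,0 } so -1285/512
step 13: add Red to get RRRBRBBBBBRBR; options L={ -3,-11/4,-21/8,-41/16,-81/32,-161/64,-643/256 } R={ -1285/512,-321/128,-5/2,-2,-1,0 } so -2571/1024
step 14: add Red to get RRRBRBBBBBRBRR; options L={ -3,-11/4,-21/8,-41/16,-81/32,-161/64,-643/256 } R={ -2571/1024,-1285/512,-321/128,-5/2,-2,-1,0 } so -5143/2048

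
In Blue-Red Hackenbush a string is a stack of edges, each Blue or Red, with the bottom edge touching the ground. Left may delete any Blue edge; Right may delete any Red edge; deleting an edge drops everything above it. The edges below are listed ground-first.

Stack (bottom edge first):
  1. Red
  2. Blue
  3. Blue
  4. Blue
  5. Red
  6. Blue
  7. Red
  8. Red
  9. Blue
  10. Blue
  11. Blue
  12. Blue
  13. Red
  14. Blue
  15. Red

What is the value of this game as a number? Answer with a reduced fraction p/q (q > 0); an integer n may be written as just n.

Recurse on prefixes of the 15-edge string Red Blue Blue Blue Red Blue Red Red Blue Blue Blue Blue Red Blue Red:
step 1: add Red to get R; options L={ — } R={ 0 } ⇒ -1
step 2: add Blue to get RB; options L={ -1 } R={ 0 } ⇒ -1/2
step 3: add Blue to get RBB; options L={ -1; -1/2 } R={ 0 } ⇒ -1/4
step 4: add Blue to get RBBB; options L={ -1; -1/2; -1/4 } R={ 0 } ⇒ -1/8
step 5: add Red to get RBBBR; options L={ -1; -1/2; -1/4 } R={ -1/8; 0 } ⇒ -3/16
step 6: add Blue to get RBBBRB; options L={ -1; -1/2; -1/4; -3/16 } R={ -1/8; 0 } ⇒ -5/32
step 7: add Red to get RBBBRBR; options L={ -1; -1/2; -1/4; -3/16 } R={ -5/32; -1/8; 0 } ⇒ -11/64
step 8: add Red to get RBBBRBRR; options L={ -1; -1/2; -1/4; -3/16 } R={ -11/64; -5/32; -1/8; 0 } ⇒ -23/128
step 9: add Blue to get RBBBRBRRB; options L={ -1; -1/2; -1/4; -3/16; -23/128 } R={ -11/64; -5/32; -1/8; 0 } ⇒ -45/256
step 10: add Blue to get RBBBRBRRBB; options L={ -1; -1/2; -1/4; -3/16; -23/128; -45/256 } R={ -11/64; -5/32; -1/8; 0 } ⇒ -89/512
step 11: add Blue to get RBBBRBRRBBB; options L={ -1; -1/2; -1/4; -3/16; -23/128; -45/256; -89/512 } R={ -11/64; -5/32; -1/8; 0 } ⇒ -177/1024
step 12: add Blue to get RBBBRBRRBBBB; options L={ -1; -1/2; -1/4; -3/16; -23/128; -45/256; -89/512; -177/1024 } R={ -11/64; -5/32; -1/8; 0 } ⇒ -353/2048
step 13: add Red to get RBBBRBRRBBBBR; options L={ -1; -1/2; -1/4; -3/16; -23/128; -45/256; -89/512; -177/1024 } R={ -353/2048; -11/64; -5/32; -1/8; 0 } ⇒ -707/4096
step 14: add Blue to get RBBBRBRRBBBBRB; options L={ -1; -1/2; -1/4; -3/16; -23/128; -45/256; -89/512; -177/1024; -707/4096 } R={ -353/2048; -11/64; -5/32; -1/8; 0 } ⇒ -1413/8192
step 15: add Red to get RBBBRBRRBBBBRBR; options L={ -1; -1/2; -1/4; -3/16; -23/128; -45/256; -89/512; -177/1024; -707/4096 } R={ -1413/8192; -353/2048; -11/64; -5/32; -1/8; 0 } ⇒ -2827/16384

-2827/16384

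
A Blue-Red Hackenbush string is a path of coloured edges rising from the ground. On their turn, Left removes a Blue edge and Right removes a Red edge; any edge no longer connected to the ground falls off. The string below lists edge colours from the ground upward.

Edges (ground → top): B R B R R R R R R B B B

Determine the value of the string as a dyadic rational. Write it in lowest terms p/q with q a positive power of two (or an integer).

1039/2048

B: Left { 0 }, Right { ∅ } -> simplest 1
BR: Left { 0 }, Right { 1 } -> simplest 1/2
BRB: Left { 0, 1/2 }, Right { 1 } -> simplest 3/4
BRBR: Left { 0, 1/2 }, Right { 3/4, 1 } -> simplest 5/8
BRBRR: Left { 0, 1/2 }, Right { 5/8, 3/4, 1 } -> simplest 9/16
BRBRRR: Left { 0, 1/2 }, Right { 9/16, 5/8, 3/4, 1 } -> simplest 17/32
BRBRRRR: Left { 0, 1/2 }, Right { 17/32, 9/16, 5/8, 3/4, 1 } -> simplest 33/64
BRBRRRRR: Left { 0, 1/2 }, Right { 33/64, 17/32, 9/16, 5/8, 3/4, 1 } -> simplest 65/128
BRBRRRRRR: Left { 0, 1/2 }, Right { 65/128, 33/64, 17/32, 9/16, 5/8, 3/4, 1 } -> simplest 129/256
BRBRRRRRRB: Left { 0, 1/2, 129/256 }, Right { 65/128, 33/64, 17/32, 9/16, 5/8, 3/4, 1 } -> simplest 259/512
BRBRRRRRRBB: Left { 0, 1/2, 129/256, 259/512 }, Right { 65/128, 33/64, 17/32, 9/16, 5/8, 3/4, 1 } -> simplest 519/1024
BRBRRRRRRBBB: Left { 0, 1/2, 129/256, 259/512, 519/1024 }, Right { 65/128, 33/64, 17/32, 9/16, 5/8, 3/4, 1 } -> simplest 1039/2048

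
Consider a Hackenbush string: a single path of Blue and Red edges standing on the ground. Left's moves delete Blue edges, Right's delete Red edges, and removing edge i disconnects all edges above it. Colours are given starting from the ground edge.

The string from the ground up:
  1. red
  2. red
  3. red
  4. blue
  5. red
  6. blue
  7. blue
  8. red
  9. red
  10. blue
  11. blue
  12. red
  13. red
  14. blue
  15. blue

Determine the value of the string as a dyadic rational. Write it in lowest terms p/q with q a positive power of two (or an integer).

-10649/4096

Prefix values for red red red blue red blue blue red red blue blue red red blue blue via {L|R} + simplicity:
val_1 [r]  L=[(no moves)]  R=[0]  — -1
val_2 [rr]  L=[(no moves)]  R=[-1, 0]  — -2
val_3 [rrr]  L=[(no moves)]  R=[-2, -1, 0]  — -3
val_4 [rrrb]  L=[-3]  R=[-2, -1, 0]  — -5/2
val_5 [rrrbr]  L=[-3]  R=[-5/2, -2, -1, 0]  — -11/4
val_6 [rrrbrb]  L=[-3, -11/4]  R=[-5/2, -2, -1, 0]  — -21/8
val_7 [rrrbrbb]  L=[-3, -11/4, -21/8]  R=[-5/2, -2, -1, 0]  — -41/16
val_8 [rrrbrbbr]  L=[-3, -11/4, -21/8]  R=[-41/16, -5/2, -2, -1, 0]  — -83/32
val_9 [rrrbrbbrr]  L=[-3, -11/4, -21/8]  R=[-83/32, -41/16, -5/2, -2, -1, 0]  — -167/64
val_10 [rrrbrbbrrb]  L=[-3, -11/4, -21/8, -167/64]  R=[-83/32, -41/16, -5/2, -2, -1, 0]  — -333/128
val_11 [rrrbrbbrrbb]  L=[-3, -11/4, -21/8, -167/64, -333/128]  R=[-83/32, -41/16, -5/2, -2, -1, 0]  — -665/256
val_12 [rrrbrbbrrbbr]  L=[-3, -11/4, -21/8, -167/64, -333/128]  R=[-665/256, -83/32, -41/16, -5/2, -2, -1, 0]  — -1331/512
val_13 [rrrbrbbrrbbrr]  L=[-3, -11/4, -21/8, -167/64, -333/128]  R=[-1331/512, -665/256, -83/32, -41/16, -5/2, -2, -1, 0]  — -2663/1024
val_14 [rrrbrbbrrbbrrb]  L=[-3, -11/4, -21/8, -167/64, -333/128, -2663/1024]  R=[-1331/512, -665/256, -83/32, -41/16, -5/2, -2, -1, 0]  — -5325/2048
val_15 [rrrbrbbrrbbrrbb]  L=[-3, -11/4, -21/8, -167/64, -333/128, -2663/1024, -5325/2048]  R=[-1331/512, -665/256, -83/32, -41/16, -5/2, -2, -1, 0]  — -10649/4096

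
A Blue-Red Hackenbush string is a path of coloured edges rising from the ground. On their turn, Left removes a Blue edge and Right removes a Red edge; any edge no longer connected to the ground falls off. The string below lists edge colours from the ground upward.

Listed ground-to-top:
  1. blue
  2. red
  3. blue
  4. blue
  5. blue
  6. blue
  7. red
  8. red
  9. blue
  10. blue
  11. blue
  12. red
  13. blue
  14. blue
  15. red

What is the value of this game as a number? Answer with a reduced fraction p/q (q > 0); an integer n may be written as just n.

15597/16384

step 1: add blue to get b; options L={ 0 } R={ — } => 1
step 2: add red to get br; options L={ 0 } R={ 1 } => 1/2
step 3: add blue to get brb; options L={ 0, 1/2 } R={ 1 } => 3/4
step 4: add blue to get brbb; options L={ 0, 1/2, 3/4 } R={ 1 } => 7/8
step 5: add blue to get brbbb; options L={ 0, 1/2, 3/4, 7/8 } R={ 1 } => 15/16
step 6: add blue to get brbbbb; options L={ 0, 1/2, 3/4, 7/8, 15/16 } R={ 1 } => 31/32
step 7: add red to get brbbbbr; options L={ 0, 1/2, 3/4, 7/8, 15/16 } R={ 31/32, 1 } => 61/64
step 8: add red to get brbbbbrr; options L={ 0, 1/2, 3/4, 7/8, 15/16 } R={ 61/64, 31/32, 1 } => 121/128
step 9: add blue to get brbbbbrrb; options L={ 0, 1/2, 3/4, 7/8, 15/16, 121/128 } R={ 61/64, 31/32, 1 } => 243/256
step 10: add blue to get brbbbbrrbb; options L={ 0, 1/2, 3/4, 7/8, 15/16, 121/128, 243/256 } R={ 61/64, 31/32, 1 } => 487/512
step 11: add blue to get brbbbbrrbbb; options L={ 0, 1/2, 3/4, 7/8, 15/16, 121/128, 243/256, 487/512 } R={ 61/64, 31/32, 1 } => 975/1024
step 12: add red to get brbbbbrrbbbr; options L={ 0, 1/2, 3/4, 7/8, 15/16, 121/128, 243/256, 487/512 } R={ 975/1024, 61/64, 31/32, 1 } => 1949/2048
step 13: add blue to get brbbbbrrbbbrb; options L={ 0, 1/2, 3/4, 7/8, 15/16, 121/128, 243/256, 487/512, 1949/2048 } R={ 975/1024, 61/64, 31/32, 1 } => 3899/4096
step 14: add blue to get brbbbbrrbbbrbb; options L={ 0, 1/2, 3/4, 7/8, 15/16, 121/128, 243/256, 487/512, 1949/2048, 3899/4096 } R={ 975/1024, 61/64, 31/32, 1 } => 7799/8192
step 15: add red to get brbbbbrrbbbrbbr; options L={ 0, 1/2, 3/4, 7/8, 15/16, 121/128, 243/256, 487/512, 1949/2048, 3899/4096 } R={ 7799/8192, 975/1024, 61/64, 31/32, 1 } => 15597/16384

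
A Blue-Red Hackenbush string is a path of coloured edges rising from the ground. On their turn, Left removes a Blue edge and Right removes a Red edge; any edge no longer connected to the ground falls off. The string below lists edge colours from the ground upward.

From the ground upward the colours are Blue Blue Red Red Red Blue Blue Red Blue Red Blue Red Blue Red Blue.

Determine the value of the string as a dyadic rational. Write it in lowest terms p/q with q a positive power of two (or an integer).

9899/8192

1 of 15 · B · max L 0 · min R +∞ — 1
2 of 15 · BB · max L 1 · min R +∞ — 2
3 of 15 · BBR · max L 1 · min R 2 — 3/2
4 of 15 · BBRR · max L 1 · min R 3/2 — 5/4
5 of 15 · BBRRR · max L 1 · min R 5/4 — 9/8
6 of 15 · BBRRRB · max L 9/8 · min R 5/4 — 19/16
7 of 15 · BBRRRBB · max L 19/16 · min R 5/4 — 39/32
8 of 15 · BBRRRBBR · max L 19/16 · min R 39/32 — 77/64
9 of 15 · BBRRRBBRB · max L 77/64 · min R 39/32 — 155/128
10 of 15 · BBRRRBBRBR · max L 77/64 · min R 155/128 — 309/256
11 of 15 · BBRRRBBRBRB · max L 309/256 · min R 155/128 — 619/512
12 of 15 · BBRRRBBRBRBR · max L 309/256 · min R 619/512 — 1237/1024
13 of 15 · BBRRRBBRBRBRB · max L 1237/1024 · min R 619/512 — 2475/2048
14 of 15 · BBRRRBBRBRBRBR · max L 1237/1024 · min R 2475/2048 — 4949/4096
15 of 15 · BBRRRBBRBRBRBRB · max L 4949/4096 · min R 2475/2048 — 9899/8192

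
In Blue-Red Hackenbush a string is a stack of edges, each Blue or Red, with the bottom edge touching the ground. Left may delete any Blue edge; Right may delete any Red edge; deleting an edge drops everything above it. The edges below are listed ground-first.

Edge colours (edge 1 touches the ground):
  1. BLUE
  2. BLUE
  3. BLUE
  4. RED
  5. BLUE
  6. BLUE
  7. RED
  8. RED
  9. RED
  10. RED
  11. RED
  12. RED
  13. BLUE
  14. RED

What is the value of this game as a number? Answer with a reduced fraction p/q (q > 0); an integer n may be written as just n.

5637/2048

edge 1 of 14 (BLUE): { 0 | ∅ } gives 1
edge 2 of 14 (BLUE): { 0,1 | ∅ } gives 2
edge 3 of 14 (BLUE): { 0,1,2 | ∅ } gives 3
edge 4 of 14 (RED): { 0,1,2 | 3 } gives 5/2
edge 5 of 14 (BLUE): { 0,1,2,5/2 | 3 } gives 11/4
edge 6 of 14 (BLUE): { 0,1,2,5/2,11/4 | 3 } gives 23/8
edge 7 of 14 (RED): { 0,1,2,5/2,11/4 | 23/8,3 } gives 45/16
edge 8 of 14 (RED): { 0,1,2,5/2,11/4 | 45/16,23/8,3 } gives 89/32
edge 9 of 14 (RED): { 0,1,2,5/2,11/4 | 89/32,45/16,23/8,3 } gives 177/64
edge 10 of 14 (RED): { 0,1,2,5/2,11/4 | 177/64,89/32,45/16,23/8,3 } gives 353/128
edge 11 of 14 (RED): { 0,1,2,5/2,11/4 | 353/128,177/64,89/32,45/16,23/8,3 } gives 705/256
edge 12 of 14 (RED): { 0,1,2,5/2,11/4 | 705/256,353/128,177/64,89/32,45/16,23/8,3 } gives 1409/512
edge 13 of 14 (BLUE): { 0,1,2,5/2,11/4,1409/512 | 705/256,353/128,177/64,89/32,45/16,23/8,3 } gives 2819/1024
edge 14 of 14 (RED): { 0,1,2,5/2,11/4,1409/512 | 2819/1024,705/256,353/128,177/64,89/32,45/16,23/8,3 } gives 5637/2048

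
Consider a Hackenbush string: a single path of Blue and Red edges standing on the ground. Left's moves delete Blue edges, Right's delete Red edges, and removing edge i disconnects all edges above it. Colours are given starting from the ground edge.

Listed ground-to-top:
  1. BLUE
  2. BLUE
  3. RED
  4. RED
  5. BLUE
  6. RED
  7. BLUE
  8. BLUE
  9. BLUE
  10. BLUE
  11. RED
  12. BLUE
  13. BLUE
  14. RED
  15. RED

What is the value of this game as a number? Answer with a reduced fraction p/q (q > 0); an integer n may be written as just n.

11225/8192

Prefix values for BLUE BLUE RED RED BLUE RED BLUE BLUE BLUE BLUE RED BLUE BLUE RED RED via {L|R} + simplicity:
step 1: add BLUE to get B; options L={ 0 } R={ ∅ } => 1
step 2: add BLUE to get BB; options L={ 0,1 } R={ ∅ } => 2
step 3: add RED to get BBR; options L={ 0,1 } R={ 2 } => 3/2
step 4: add RED to get BBRR; options L={ 0,1 } R={ 3/2,2 } => 5/4
step 5: add BLUE to get BBRRB; options L={ 0,1,5/4 } R={ 3/2,2 } => 11/8
step 6: add RED to get BBRRBR; options L={ 0,1,5/4 } R={ 11/8,3/2,2 } => 21/16
step 7: add BLUE to get BBRRBRB; options L={ 0,1,5/4,21/16 } R={ 11/8,3/2,2 } => 43/32
step 8: add BLUE to get BBRRBRBB; options L={ 0,1,5/4,21/16,43/32 } R={ 11/8,3/2,2 } => 87/64
step 9: add BLUE to get BBRRBRBBB; options L={ 0,1,5/4,21/16,43/32,87/64 } R={ 11/8,3/2,2 } => 175/128
step 10: add BLUE to get BBRRBRBBBB; options L={ 0,1,5/4,21/16,43/32,87/64,175/128 } R={ 11/8,3/2,2 } => 351/256
step 11: add RED to get BBRRBRBBBBR; options L={ 0,1,5/4,21/16,43/32,87/64,175/128 } R={ 351/256,11/8,3/2,2 } => 701/512
step 12: add BLUE to get BBRRBRBBBBRB; options L={ 0,1,5/4,21/16,43/32,87/64,175/128,701/512 } R={ 351/256,11/8,3/2,2 } => 1403/1024
step 13: add BLUE to get BBRRBRBBBBRBB; options L={ 0,1,5/4,21/16,43/32,87/64,175/128,701/512,1403/1024 } R={ 351/256,11/8,3/2,2 } => 2807/2048
step 14: add RED to get BBRRBRBBBBRBBR; options L={ 0,1,5/4,21/16,43/32,87/64,175/128,701/512,1403/1024 } R={ 2807/2048,351/256,11/8,3/2,2 } => 5613/4096
step 15: add RED to get BBRRBRBBBBRBBRR; options L={ 0,1,5/4,21/16,43/32,87/64,175/128,701/512,1403/1024 } R={ 5613/4096,2807/2048,351/256,11/8,3/2,2 } => 11225/8192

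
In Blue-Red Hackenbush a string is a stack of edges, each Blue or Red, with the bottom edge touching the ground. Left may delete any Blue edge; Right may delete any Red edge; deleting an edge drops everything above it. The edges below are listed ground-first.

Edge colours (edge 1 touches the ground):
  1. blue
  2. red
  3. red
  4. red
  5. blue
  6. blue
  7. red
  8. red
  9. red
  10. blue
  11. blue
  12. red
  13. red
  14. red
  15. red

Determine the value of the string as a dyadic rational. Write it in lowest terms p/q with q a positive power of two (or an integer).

3169/16384

Build v(s[:k]) for k = 1..15, string s = blue red red red blue blue red red red blue blue red red red red.
step 1: add blue to get b; options L={ 0 } R={ (no moves) } = 1
step 2: add red to get br; options L={ 0 } R={ 1 } = 1/2
step 3: add red to get brr; options L={ 0 } R={ 1/2; 1 } = 1/4
step 4: add red to get brrr; options L={ 0 } R={ 1/4; 1/2; 1 } = 1/8
step 5: add blue to get brrrb; options L={ 0; 1/8 } R={ 1/4; 1/2; 1 } = 3/16
step 6: add blue to get brrrbb; options L={ 0; 1/8; 3/16 } R={ 1/4; 1/2; 1 } = 7/32
step 7: add red to get brrrbbr; options L={ 0; 1/8; 3/16 } R={ 7/32; 1/4; 1/2; 1 } = 13/64
step 8: add red to get brrrbbrr; options L={ 0; 1/8; 3/16 } R={ 13/64; 7/32; 1/4; 1/2; 1 } = 25/128
step 9: add red to get brrrbbrrr; options L={ 0; 1/8; 3/16 } R={ 25/128; 13/64; 7/32; 1/4; 1/2; 1 } = 49/256
step 10: add blue to get brrrbbrrrb; options L={ 0; 1/8; 3/16; 49/256 } R={ 25/128; 13/64; 7/32; 1/4; 1/2; 1 } = 99/512
step 11: add blue to get brrrbbrrrbb; options L={ 0; 1/8; 3/16; 49/256; 99/512 } R={ 25/128; 13/64; 7/32; 1/4; 1/2; 1 } = 199/1024
step 12: add red to get brrrbbrrrbbr; options L={ 0; 1/8; 3/16; 49/256; 99/512 } R={ 199/1024; 25/128; 13/64; 7/32; 1/4; 1/2; 1 } = 397/2048
step 13: add red to get brrrbbrrrbbrr; options L={ 0; 1/8; 3/16; 49/256; 99/512 } R={ 397/2048; 199/1024; 25/128; 13/64; 7/32; 1/4; 1/2; 1 } = 793/4096
step 14: add red to get brrrbbrrrbbrrr; options L={ 0; 1/8; 3/16; 49/256; 99/512 } R={ 793/4096; 397/2048; 199/1024; 25/128; 13/64; 7/32; 1/4; 1/2; 1 } = 1585/8192
step 15: add red to get brrrbbrrrbbrrrr; options L={ 0; 1/8; 3/16; 49/256; 99/512 } R={ 1585/8192; 793/4096; 397/2048; 199/1024; 25/128; 13/64; 7/32; 1/4; 1/2; 1 } = 3169/16384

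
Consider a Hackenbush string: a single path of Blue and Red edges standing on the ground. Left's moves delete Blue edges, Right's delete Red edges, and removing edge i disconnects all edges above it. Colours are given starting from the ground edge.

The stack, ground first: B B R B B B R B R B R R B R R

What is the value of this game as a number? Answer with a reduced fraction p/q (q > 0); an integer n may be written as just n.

15689/8192

1 of 15 · B · max L 0 · min R +∞ so 1
2 of 15 · BB · max L 1 · min R +∞ so 2
3 of 15 · BBR · max L 1 · min R 2 so 3/2
4 of 15 · BBRB · max L 3/2 · min R 2 so 7/4
5 of 15 · BBRBB · max L 7/4 · min R 2 so 15/8
6 of 15 · BBRBBB · max L 15/8 · min R 2 so 31/16
7 of 15 · BBRBBBR · max L 15/8 · min R 31/16 so 61/32
8 of 15 · BBRBBBRB · max L 61/32 · min R 31/16 so 123/64
9 of 15 · BBRBBBRBR · max L 61/32 · min R 123/64 so 245/128
10 of 15 · BBRBBBRBRB · max L 245/128 · min R 123/64 so 491/256
11 of 15 · BBRBBBRBRBR · max L 245/128 · min R 491/256 so 981/512
12 of 15 · BBRBBBRBRBRR · max L 245/128 · min R 981/512 so 1961/1024
13 of 15 · BBRBBBRBRBRRB · max L 1961/1024 · min R 981/512 so 3923/2048
14 of 15 · BBRBBBRBRBRRBR · max L 1961/1024 · min R 3923/2048 so 7845/4096
15 of 15 · BBRBBBRBRBRRBRR · max L 1961/1024 · min R 7845/4096 so 15689/8192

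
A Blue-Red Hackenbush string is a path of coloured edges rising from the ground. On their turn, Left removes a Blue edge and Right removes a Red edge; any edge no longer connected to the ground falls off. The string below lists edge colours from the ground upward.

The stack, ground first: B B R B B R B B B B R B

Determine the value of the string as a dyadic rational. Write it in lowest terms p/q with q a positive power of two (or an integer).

1915/1024

B: Left { 0 }, Right { ∅ } -> simplest 1
BB: Left { 0, 1 }, Right { ∅ } -> simplest 2
BBR: Left { 0, 1 }, Right { 2 } -> simplest 3/2
BBRB: Left { 0, 1, 3/2 }, Right { 2 } -> simplest 7/4
BBRBB: Left { 0, 1, 3/2, 7/4 }, Right { 2 } -> simplest 15/8
BBRBBR: Left { 0, 1, 3/2, 7/4 }, Right { 15/8, 2 } -> simplest 29/16
BBRBBRB: Left { 0, 1, 3/2, 7/4, 29/16 }, Right { 15/8, 2 } -> simplest 59/32
BBRBBRBB: Left { 0, 1, 3/2, 7/4, 29/16, 59/32 }, Right { 15/8, 2 } -> simplest 119/64
BBRBBRBBB: Left { 0, 1, 3/2, 7/4, 29/16, 59/32, 119/64 }, Right { 15/8, 2 } -> simplest 239/128
BBRBBRBBBB: Left { 0, 1, 3/2, 7/4, 29/16, 59/32, 119/64, 239/128 }, Right { 15/8, 2 } -> simplest 479/256
BBRBBRBBBBR: Left { 0, 1, 3/2, 7/4, 29/16, 59/32, 119/64, 239/128 }, Right { 479/256, 15/8, 2 } -> simplest 957/512
BBRBBRBBBBRB: Left { 0, 1, 3/2, 7/4, 29/16, 59/32, 119/64, 239/128, 957/512 }, Right { 479/256, 15/8, 2 } -> simplest 1915/1024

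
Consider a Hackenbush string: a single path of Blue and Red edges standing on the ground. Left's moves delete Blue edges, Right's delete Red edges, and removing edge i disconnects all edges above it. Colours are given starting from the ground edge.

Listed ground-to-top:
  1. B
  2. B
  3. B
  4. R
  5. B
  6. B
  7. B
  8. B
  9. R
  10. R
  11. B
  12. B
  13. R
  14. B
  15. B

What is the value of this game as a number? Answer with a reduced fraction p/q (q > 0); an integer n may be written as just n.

Recurse on prefixes of the 15-edge string B B B R B B B B R R B B R B B:
v_1 [B]  L=[0]  R=[∅]  so 1
v_2 [BB]  L=[0, 1]  R=[∅]  so 2
v_3 [BBB]  L=[0, 1, 2]  R=[∅]  so 3
v_4 [BBBR]  L=[0, 1, 2]  R=[3]  so 5/2
v_5 [BBBRB]  L=[0, 1, 2, 5/2]  R=[3]  so 11/4
v_6 [BBBRBB]  L=[0, 1, 2, 5/2, 11/4]  R=[3]  so 23/8
v_7 [BBBRBBB]  L=[0, 1, 2, 5/2, 11/4, 23/8]  R=[3]  so 47/16
v_8 [BBBRBBBB]  L=[0, 1, 2, 5/2, 11/4, 23/8, 47/16]  R=[3]  so 95/32
v_9 [BBBRBBBBR]  L=[0, 1, 2, 5/2, 11/4, 23/8, 47/16]  R=[95/32, 3]  so 189/64
v_10 [BBBRBBBBRR]  L=[0, 1, 2, 5/2, 11/4, 23/8, 47/16]  R=[189/64, 95/32, 3]  so 377/128
v_11 [BBBRBBBBRRB]  L=[0, 1, 2, 5/2, 11/4, 23/8, 47/16, 377/128]  R=[189/64, 95/32, 3]  so 755/256
v_12 [BBBRBBBBRRBB]  L=[0, 1, 2, 5/2, 11/4, 23/8, 47/16, 377/128, 755/256]  R=[189/64, 95/32, 3]  so 1511/512
v_13 [BBBRBBBBRRBBR]  L=[0, 1, 2, 5/2, 11/4, 23/8, 47/16, 377/128, 755/256]  R=[1511/512, 189/64, 95/32, 3]  so 3021/1024
v_14 [BBBRBBBBRRBBRB]  L=[0, 1, 2, 5/2, 11/4, 23/8, 47/16, 377/128, 755/256, 3021/1024]  R=[1511/512, 189/64, 95/32, 3]  so 6043/2048
v_15 [BBBRBBBBRRBBRBB]  L=[0, 1, 2, 5/2, 11/4, 23/8, 47/16, 377/128, 755/256, 3021/1024, 6043/2048]  R=[1511/512, 189/64, 95/32, 3]  so 12087/4096

12087/4096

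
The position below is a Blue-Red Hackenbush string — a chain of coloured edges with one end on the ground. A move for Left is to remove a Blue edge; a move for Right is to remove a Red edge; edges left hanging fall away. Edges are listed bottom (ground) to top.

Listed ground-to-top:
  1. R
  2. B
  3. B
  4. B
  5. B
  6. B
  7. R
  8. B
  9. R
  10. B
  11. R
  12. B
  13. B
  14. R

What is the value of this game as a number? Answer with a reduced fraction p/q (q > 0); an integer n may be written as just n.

-339/8192

Recurse on prefixes of the 14-edge string R B B B B B R B R B R B B R:
value_1 [R]  L=[·]  R=[0]  => -1
value_2 [RB]  L=[-1]  R=[0]  => -1/2
value_3 [RBB]  L=[-1, -1/2]  R=[0]  => -1/4
value_4 [RBBB]  L=[-1, -1/2, -1/4]  R=[0]  => -1/8
value_5 [RBBBB]  L=[-1, -1/2, -1/4, -1/8]  R=[0]  => -1/16
value_6 [RBBBBB]  L=[-1, -1/2, -1/4, -1/8, -1/16]  R=[0]  => -1/32
value_7 [RBBBBBR]  L=[-1, -1/2, -1/4, -1/8, -1/16]  R=[-1/32, 0]  => -3/64
value_8 [RBBBBBRB]  L=[-1, -1/2, -1/4, -1/8, -1/16, -3/64]  R=[-1/32, 0]  => -5/128
value_9 [RBBBBBRBR]  L=[-1, -1/2, -1/4, -1/8, -1/16, -3/64]  R=[-5/128, -1/32, 0]  => -11/256
value_10 [RBBBBBRBRB]  L=[-1, -1/2, -1/4, -1/8, -1/16, -3/64, -11/256]  R=[-5/128, -1/32, 0]  => -21/512
value_11 [RBBBBBRBRBR]  L=[-1, -1/2, -1/4, -1/8, -1/16, -3/64, -11/256]  R=[-21/512, -5/128, -1/32, 0]  => -43/1024
value_12 [RBBBBBRBRBRB]  L=[-1, -1/2, -1/4, -1/8, -1/16, -3/64, -11/256, -43/1024]  R=[-21/512, -5/128, -1/32, 0]  => -85/2048
value_13 [RBBBBBRBRBRBB]  L=[-1, -1/2, -1/4, -1/8, -1/16, -3/64, -11/256, -43/1024, -85/2048]  R=[-21/512, -5/128, -1/32, 0]  => -169/4096
value_14 [RBBBBBRBRBRBBR]  L=[-1, -1/2, -1/4, -1/8, -1/16, -3/64, -11/256, -43/1024, -85/2048]  R=[-169/4096, -21/512, -5/128, -1/32, 0]  => -339/8192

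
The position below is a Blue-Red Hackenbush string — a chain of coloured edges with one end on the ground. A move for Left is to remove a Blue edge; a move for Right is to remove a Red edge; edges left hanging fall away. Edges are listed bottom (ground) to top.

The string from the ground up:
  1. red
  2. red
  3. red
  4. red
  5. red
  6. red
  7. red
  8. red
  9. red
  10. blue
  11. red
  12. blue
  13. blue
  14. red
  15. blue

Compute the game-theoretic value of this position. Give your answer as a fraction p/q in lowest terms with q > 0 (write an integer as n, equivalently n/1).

Prefix values for red red red red red red red red red blue red blue blue red blue via {L|R} + simplicity:
step 1: add red to get r; options L={ · } R={ 0 } → -1
step 2: add red to get rr; options L={ · } R={ -1; 0 } → -2
step 3: add red to get rrr; options L={ · } R={ -2; -1; 0 } → -3
step 4: add red to get rrrr; options L={ · } R={ -3; -2; -1; 0 } → -4
step 5: add red to get rrrrr; options L={ · } R={ -4; -3; -2; -1; 0 } → -5
step 6: add red to get rrrrrr; options L={ · } R={ -5; -4; -3; -2; -1; 0 } → -6
step 7: add red to get rrrrrrr; options L={ · } R={ -6; -5; -4; -3; -2; -1; 0 } → -7
step 8: add red to get rrrrrrrr; options L={ · } R={ -7; -6; -5; -4; -3; -2; -1; 0 } → -8
step 9: add red to get rrrrrrrrr; options L={ · } R={ -8; -7; -6; -5; -4; -3; -2; -1; 0 } → -9
step 10: add blue to get rrrrrrrrrb; options L={ -9 } R={ -8; -7; -6; -5; -4; -3; -2; -1; 0 } → -17/2
step 11: add red to get rrrrrrrrrbr; options L={ -9 } R={ -17/2; -8; -7; -6; -5; -4; -3; -2; -1; 0 } → -35/4
step 12: add blue to get rrrrrrrrrbrb; options L={ -9; -35/4 } R={ -17/2; -8; -7; -6; -5; -4; -3; -2; -1; 0 } → -69/8
step 13: add blue to get rrrrrrrrrbrbb; options L={ -9; -35/4; -69/8 } R={ -17/2; -8; -7; -6; -5; -4; -3; -2; -1; 0 } → -137/16
step 14: add red to get rrrrrrrrrbrbbr; options L={ -9; -35/4; -69/8 } R={ -137/16; -17/2; -8; -7; -6; -5; -4; -3; -2; -1; 0 } → -275/32
step 15: add blue to get rrrrrrrrrbrbbrb; options L={ -9; -35/4; -69/8; -275/32 } R={ -137/16; -17/2; -8; -7; -6; -5; -4; -3; -2; -1; 0 } → -549/64

-549/64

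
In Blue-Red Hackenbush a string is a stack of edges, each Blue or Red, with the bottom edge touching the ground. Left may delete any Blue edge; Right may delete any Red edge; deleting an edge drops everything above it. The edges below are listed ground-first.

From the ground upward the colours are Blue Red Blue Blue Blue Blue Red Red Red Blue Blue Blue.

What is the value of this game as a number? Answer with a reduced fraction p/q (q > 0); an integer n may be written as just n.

Prefix values for Blue Red Blue Blue Blue Blue Red Red Red Blue Blue Blue via {L|R} + simplicity:
step 1: add Blue to get B; options L={ 0 } R={ (no moves) } — 1
step 2: add Red to get BR; options L={ 0 } R={ 1 } — 1/2
step 3: add Blue to get BRB; options L={ 0; 1/2 } R={ 1 } — 3/4
step 4: add Blue to get BRBB; options L={ 0; 1/2; 3/4 } R={ 1 } — 7/8
step 5: add Blue to get BRBBB; options L={ 0; 1/2; 3/4; 7/8 } R={ 1 } — 15/16
step 6: add Blue to get BRBBBB; options L={ 0; 1/2; 3/4; 7/8; 15/16 } R={ 1 } — 31/32
step 7: add Red to get BRBBBBR; options L={ 0; 1/2; 3/4; 7/8; 15/16 } R={ 31/32; 1 } — 61/64
step 8: add Red to get BRBBBBRR; options L={ 0; 1/2; 3/4; 7/8; 15/16 } R={ 61/64; 31/32; 1 } — 121/128
step 9: add Red to get BRBBBBRRR; options L={ 0; 1/2; 3/4; 7/8; 15/16 } R={ 121/128; 61/64; 31/32; 1 } — 241/256
step 10: add Blue to get BRBBBBRRRB; options L={ 0; 1/2; 3/4; 7/8; 15/16; 241/256 } R={ 121/128; 61/64; 31/32; 1 } — 483/512
step 11: add Blue to get BRBBBBRRRBB; options L={ 0; 1/2; 3/4; 7/8; 15/16; 241/256; 483/512 } R={ 121/128; 61/64; 31/32; 1 } — 967/1024
step 12: add Blue to get BRBBBBRRRBBB; options L={ 0; 1/2; 3/4; 7/8; 15/16; 241/256; 483/512; 967/1024 } R={ 121/128; 61/64; 31/32; 1 } — 1935/2048

1935/2048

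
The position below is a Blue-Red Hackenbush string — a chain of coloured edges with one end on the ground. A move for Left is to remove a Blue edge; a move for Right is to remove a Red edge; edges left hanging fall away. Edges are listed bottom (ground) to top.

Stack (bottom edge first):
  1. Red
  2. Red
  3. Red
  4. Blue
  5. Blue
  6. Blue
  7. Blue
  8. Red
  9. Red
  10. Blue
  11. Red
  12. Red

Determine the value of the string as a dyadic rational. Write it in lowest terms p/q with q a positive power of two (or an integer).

1 of 12 · R · max L −∞ · min R 0 = -1
2 of 12 · RR · max L −∞ · min R -1 = -2
3 of 12 · RRR · max L −∞ · min R -2 = -3
4 of 12 · RRRB · max L -3 · min R -2 = -5/2
5 of 12 · RRRBB · max L -5/2 · min R -2 = -9/4
6 of 12 · RRRBBB · max L -9/4 · min R -2 = -17/8
7 of 12 · RRRBBBB · max L -17/8 · min R -2 = -33/16
8 of 12 · RRRBBBBR · max L -17/8 · min R -33/16 = -67/32
9 of 12 · RRRBBBBRR · max L -17/8 · min R -67/32 = -135/64
10 of 12 · RRRBBBBRRB · max L -135/64 · min R -67/32 = -269/128
11 of 12 · RRRBBBBRRBR · max L -135/64 · min R -269/128 = -539/256
12 of 12 · RRRBBBBRRBRR · max L -135/64 · min R -539/256 = -1079/512

-1079/512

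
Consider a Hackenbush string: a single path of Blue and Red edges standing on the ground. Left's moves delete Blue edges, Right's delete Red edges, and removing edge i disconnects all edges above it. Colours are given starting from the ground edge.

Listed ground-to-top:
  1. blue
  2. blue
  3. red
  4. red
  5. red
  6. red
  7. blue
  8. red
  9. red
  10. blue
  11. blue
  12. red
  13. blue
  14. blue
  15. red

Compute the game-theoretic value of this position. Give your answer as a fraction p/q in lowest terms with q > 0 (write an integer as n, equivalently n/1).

Build v(s[:k]) for k = 1..15, string s = blue blue red red red red blue red red blue blue red blue blue red.
1 of 15 · b · max L 0 · min R +∞ so 1
2 of 15 · bb · max L 1 · min R +∞ so 2
3 of 15 · bbr · max L 1 · min R 2 so 3/2
4 of 15 · bbrr · max L 1 · min R 3/2 so 5/4
5 of 15 · bbrrr · max L 1 · min R 5/4 so 9/8
6 of 15 · bbrrrr · max L 1 · min R 9/8 so 17/16
7 of 15 · bbrrrrb · max L 17/16 · min R 9/8 so 35/32
8 of 15 · bbrrrrbr · max L 17/16 · min R 35/32 so 69/64
9 of 15 · bbrrrrbrr · max L 17/16 · min R 69/64 so 137/128
10 of 15 · bbrrrrbrrb · max L 137/128 · min R 69/64 so 275/256
11 of 15 · bbrrrrbrrbb · max L 275/256 · min R 69/64 so 551/512
12 of 15 · bbrrrrbrrbbr · max L 275/256 · min R 551/512 so 1101/1024
13 of 15 · bbrrrrbrrbbrb · max L 1101/1024 · min R 551/512 so 2203/2048
14 of 15 · bbrrrrbrrbbrbb · max L 2203/2048 · min R 551/512 so 4407/4096
15 of 15 · bbrrrrbrrbbrbbr · max L 2203/2048 · min R 4407/4096 so 8813/8192

8813/8192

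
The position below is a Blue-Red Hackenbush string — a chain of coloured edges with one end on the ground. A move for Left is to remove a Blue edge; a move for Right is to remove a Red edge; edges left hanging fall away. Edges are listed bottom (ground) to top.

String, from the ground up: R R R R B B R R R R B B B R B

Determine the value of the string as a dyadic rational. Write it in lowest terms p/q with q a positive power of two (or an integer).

1 of 15 · R · max L −∞ · min R 0 so -1
2 of 15 · RR · max L −∞ · min R -1 so -2
3 of 15 · RRR · max L −∞ · min R -2 so -3
4 of 15 · RRRR · max L −∞ · min R -3 so -4
5 of 15 · RRRRB · max L -4 · min R -3 so -7/2
6 of 15 · RRRRBB · max L -7/2 · min R -3 so -13/4
7 of 15 · RRRRBBR · max L -7/2 · min R -13/4 so -27/8
8 of 15 · RRRRBBRR · max L -7/2 · min R -27/8 so -55/16
9 of 15 · RRRRBBRRR · max L -7/2 · min R -55/16 so -111/32
10 of 15 · RRRRBBRRRR · max L -7/2 · min R -111/32 so -223/64
11 of 15 · RRRRBBRRRRB · max L -223/64 · min R -111/32 so -445/128
12 of 15 · RRRRBBRRRRBB · max L -445/128 · min R -111/32 so -889/256
13 of 15 · RRRRBBRRRRBBB · max L -889/256 · min R -111/32 so -1777/512
14 of 15 · RRRRBBRRRRBBBR · max L -889/256 · min R -1777/512 so -3555/1024
15 of 15 · RRRRBBRRRRBBBRB · max L -3555/1024 · min R -1777/512 so -7109/2048

-7109/2048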